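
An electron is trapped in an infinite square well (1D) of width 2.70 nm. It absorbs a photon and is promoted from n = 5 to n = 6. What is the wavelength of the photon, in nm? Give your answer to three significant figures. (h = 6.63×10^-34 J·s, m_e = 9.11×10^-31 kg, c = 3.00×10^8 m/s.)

E_1 = h²/(8m_eL²) = 8.274×10^-21 J, so ΔE = (6² − 5²)E_1 = 9.101×10^-20 J.
λ = hc/ΔE = (6.63×10^-34·3.00×10^8)/9.101×10^-20 = 2.19×10^-6 m = 2.19×10^3 nm.

λ = 2.19×10^3 nm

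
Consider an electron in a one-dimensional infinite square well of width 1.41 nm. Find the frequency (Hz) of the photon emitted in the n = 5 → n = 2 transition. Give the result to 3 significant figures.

E_1 = h²/(8m_eL²) = 3.030×10^-20 J and ΔE = (5² − 2²)E_1 = 6.363×10^-19 J.
f = ΔE/h = 6.363×10^-19/6.626×10^-34 = 9.60×10^14 Hz.

f = 9.60×10^14 Hz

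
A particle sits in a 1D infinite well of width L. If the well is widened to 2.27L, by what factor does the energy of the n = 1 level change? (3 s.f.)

E_n ∝ 1/L², so the energy scales by 1/2.27² = 0.194.

0.194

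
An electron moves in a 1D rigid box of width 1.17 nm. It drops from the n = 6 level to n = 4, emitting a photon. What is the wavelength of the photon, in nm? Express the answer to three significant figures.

λ = 226 nm

E_1 = h²/(8m_eL²) = 4.401×10^-20 J, so ΔE = (6² − 4²)E_1 = 8.802×10^-19 J.
λ = hc/ΔE = (6.626×10^-34·2.998×10^8)/8.802×10^-19 = 2.26×10^-7 m = 226 nm.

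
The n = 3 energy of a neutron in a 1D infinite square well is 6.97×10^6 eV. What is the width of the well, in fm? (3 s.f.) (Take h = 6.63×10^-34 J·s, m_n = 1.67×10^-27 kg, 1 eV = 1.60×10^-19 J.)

L = 16.3 fm

From E_n = n²h²/(8m_nL²), L = n·h/√(8m_nE_n).
E_3 = 6.97×10^6 eV = 1.115×10^-12 J, so L = 3·6.63×10^-34/√(8·1.67×10^-27·1.115×10^-12) = 1.63×10^-14 m = 16.3 fm.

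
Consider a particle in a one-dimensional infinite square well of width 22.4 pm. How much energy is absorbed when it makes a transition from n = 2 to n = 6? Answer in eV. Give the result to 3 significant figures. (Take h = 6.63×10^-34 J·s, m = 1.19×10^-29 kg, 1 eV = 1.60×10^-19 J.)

E_1 = h²/(8mL²) = 9.202×10^-18 J.
|ΔE| = |2² − 6²|·E_1 = 32·9.202×10^-18 J = 2.945×10^-16 J = 1.84×10^3 eV.

|ΔE| = 1.84×10^3 eV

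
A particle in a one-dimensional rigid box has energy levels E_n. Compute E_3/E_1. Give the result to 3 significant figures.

E_n ∝ n², so E_3/E_1 = 3²/1² = 9/1 = 9.00.

9.00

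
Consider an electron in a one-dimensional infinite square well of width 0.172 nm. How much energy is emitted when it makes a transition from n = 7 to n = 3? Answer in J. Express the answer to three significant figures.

|ΔE| = 8.15×10^-17 J

E_1 = h²/(8m_eL²) = 2.037×10^-18 J.
|ΔE| = |7² − 3²|·E_1 = 40·2.037×10^-18 J = 8.15×10^-17 J.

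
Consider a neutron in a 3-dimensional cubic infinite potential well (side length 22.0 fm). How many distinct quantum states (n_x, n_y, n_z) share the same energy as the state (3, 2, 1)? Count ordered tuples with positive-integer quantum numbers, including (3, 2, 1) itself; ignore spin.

The level has n_x² + n_y² + n_z² = 14. The ordered positive-integer solutions are (1, 2, 3), (1, 3, 2), (2, 1, 3), (2, 3, 1), (3, 1, 2), (3, 2, 1).
That gives 6 states.

degeneracy = 6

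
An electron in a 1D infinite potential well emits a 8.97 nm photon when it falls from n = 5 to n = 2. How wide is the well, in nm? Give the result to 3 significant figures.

L = 0.239 nm

The photon carries ΔE = hc/λ = 6.626×10^-34·2.998×10^8/8.97×10^-9 m = 2.215×10^-17 J.
Since ΔE = (5² − 2²)E_1, E_1 = 1.055×10^-18 J, and L = h/√(8m_eE_1) = 2.39×10^-10 m = 0.239 nm.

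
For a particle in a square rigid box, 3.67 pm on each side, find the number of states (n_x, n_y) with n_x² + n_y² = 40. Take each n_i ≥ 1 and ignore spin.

degeneracy = 2

The level has n_x² + n_y² = 40. The ordered positive-integer solutions are (2, 6), (6, 2).
That gives 2 states.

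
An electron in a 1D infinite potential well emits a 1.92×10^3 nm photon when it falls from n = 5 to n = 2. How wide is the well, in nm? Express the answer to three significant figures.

The photon carries ΔE = hc/λ = 6.626×10^-34·2.998×10^8/1.92×10^-6 m = 1.035×10^-19 J.
Since ΔE = (5² − 2²)E_1, E_1 = 4.929×10^-21 J, and L = h/√(8m_eE_1) = 3.50×10^-9 m = 3.50 nm.

L = 3.50 nm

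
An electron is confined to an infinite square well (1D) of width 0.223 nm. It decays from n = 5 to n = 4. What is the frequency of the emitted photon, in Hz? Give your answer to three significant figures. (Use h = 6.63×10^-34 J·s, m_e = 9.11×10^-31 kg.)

f = 1.65×10^16 Hz

E_1 = h²/(8m_eL²) = 1.213×10^-18 J and ΔE = (5² − 4²)E_1 = 1.092×10^-17 J.
f = ΔE/h = 1.092×10^-17/6.63×10^-34 = 1.65×10^16 Hz.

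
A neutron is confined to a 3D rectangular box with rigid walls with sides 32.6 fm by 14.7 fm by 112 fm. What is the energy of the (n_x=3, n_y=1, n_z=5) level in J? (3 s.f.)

E = 4.94×10^-13 J

For a 3D rectangular well E = (h²/8m_n)·Σ n_i²/L_i² = (6.626×10^-34)²/(8·1.675×10^-27) · [3²/(32.6 fm)² + 1²/(14.7 fm)² + 5²/(112 fm)²].
Evaluating gives E = 4.94×10^-13 J.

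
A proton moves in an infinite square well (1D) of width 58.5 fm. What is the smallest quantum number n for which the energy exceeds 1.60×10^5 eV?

E_1 = h²/(8m_pL²) = 9.585×10^-15 J = 5.983×10^4 eV.
Need n² > 1.60×10^5/5.983×10^4 = 2.674, i.e. n > 1.635.
The smallest integer satisfying this is n = 2.

n = 2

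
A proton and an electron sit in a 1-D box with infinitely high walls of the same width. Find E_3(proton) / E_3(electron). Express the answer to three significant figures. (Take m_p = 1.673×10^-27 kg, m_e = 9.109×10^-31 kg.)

E_n ∝ 1/m at fixed n and L, so the ratio is m_e/m_p = 9.109×10^-31/1.673×10^-27 = 5.44×10^-4.

5.44×10^-4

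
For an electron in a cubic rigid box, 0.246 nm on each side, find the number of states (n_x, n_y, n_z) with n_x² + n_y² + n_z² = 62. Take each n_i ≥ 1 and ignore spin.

degeneracy = 12

The level has n_x² + n_y² + n_z² = 62. The ordered positive-integer solutions are (1, 5, 6), (1, 6, 5), (2, 3, 7), (2, 7, 3), (3, 2, 7), (3, 7, 2), (5, 1, 6), (5, 6, 1), (6, 1, 5), (6, 5, 1), (7, 2, 3), (7, 3, 2).
That gives 12 states.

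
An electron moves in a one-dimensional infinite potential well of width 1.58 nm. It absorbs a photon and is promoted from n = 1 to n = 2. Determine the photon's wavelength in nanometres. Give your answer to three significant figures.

λ = 2.74×10^3 nm

E_1 = h²/(8m_eL²) = 2.413×10^-20 J, so ΔE = (2² − 1²)E_1 = 7.239×10^-20 J.
λ = hc/ΔE = (6.626×10^-34·2.998×10^8)/7.239×10^-20 = 2.74×10^-6 m = 2.74×10^3 nm.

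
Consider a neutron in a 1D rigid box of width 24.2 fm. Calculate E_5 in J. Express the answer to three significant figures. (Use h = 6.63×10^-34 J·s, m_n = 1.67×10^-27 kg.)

For an infinite well E_n = n²h²/(8m_nL²), so E_1 = h²/(8m_nL²) = (6.63×10^-34)²/(8·1.67×10^-27·(2.42×10^-14 m)²) = 5.618×10^-14 J.
Then E_5 = 5²·E_1 = 25·5.618×10^-14 J = 1.40×10^-12 J.

E_5 = 1.40×10^-12 J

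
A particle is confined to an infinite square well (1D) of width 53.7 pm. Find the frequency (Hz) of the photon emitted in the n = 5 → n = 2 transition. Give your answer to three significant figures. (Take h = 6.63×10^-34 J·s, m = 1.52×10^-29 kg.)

E_1 = h²/(8mL²) = 1.254×10^-18 J and ΔE = (5² − 2²)E_1 = 2.633×10^-17 J.
f = ΔE/h = 2.633×10^-17/6.63×10^-34 = 3.97×10^16 Hz.

f = 3.97×10^16 Hz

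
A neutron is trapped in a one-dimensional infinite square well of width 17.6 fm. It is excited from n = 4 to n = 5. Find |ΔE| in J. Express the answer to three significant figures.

|ΔE| = 9.52×10^-13 J

E_1 = h²/(8m_nL²) = 1.058×10^-13 J.
|ΔE| = |4² − 5²|·E_1 = 9·1.058×10^-13 J = 9.52×10^-13 J.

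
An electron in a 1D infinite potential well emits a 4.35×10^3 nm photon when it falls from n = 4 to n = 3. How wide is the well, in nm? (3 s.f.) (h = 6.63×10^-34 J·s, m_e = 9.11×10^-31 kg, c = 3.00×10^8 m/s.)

The photon carries ΔE = hc/λ = 6.63×10^-34·3.00×10^8/4.35×10^-6 m = 4.572×10^-20 J.
Since ΔE = (4² − 3²)E_1, E_1 = 6.531×10^-21 J, and L = h/√(8m_eE_1) = 3.04×10^-9 m = 3.04 nm.

L = 3.04 nm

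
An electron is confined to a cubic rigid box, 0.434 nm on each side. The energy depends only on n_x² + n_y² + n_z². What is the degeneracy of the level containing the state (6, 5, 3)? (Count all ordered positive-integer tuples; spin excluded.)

degeneracy = 6

The level has n_x² + n_y² + n_z² = 70. The ordered positive-integer solutions are (3, 5, 6), (3, 6, 5), (5, 3, 6), (5, 6, 3), (6, 3, 5), (6, 5, 3).
That gives 6 states.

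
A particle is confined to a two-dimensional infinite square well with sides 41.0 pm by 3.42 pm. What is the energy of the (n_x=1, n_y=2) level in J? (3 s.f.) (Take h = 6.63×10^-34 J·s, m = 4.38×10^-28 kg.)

E = 4.30×10^-17 J

For a 2D rectangular well E = (h²/8m)·Σ n_i²/L_i² = (6.63×10^-34)²/(8·4.38×10^-28) · [1²/(41.0 pm)² + 2²/(3.42 pm)²].
Evaluating gives E = 4.30×10^-17 J.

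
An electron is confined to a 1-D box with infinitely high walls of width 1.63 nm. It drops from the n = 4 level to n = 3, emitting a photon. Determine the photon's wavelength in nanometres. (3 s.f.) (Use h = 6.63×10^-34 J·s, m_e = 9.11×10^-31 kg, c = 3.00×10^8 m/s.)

λ = 1.25×10^3 nm

E_1 = h²/(8m_eL²) = 2.270×10^-20 J, so ΔE = (4² − 3²)E_1 = 1.589×10^-19 J.
λ = hc/ΔE = (6.63×10^-34·3.00×10^8)/1.589×10^-19 = 1.25×10^-6 m = 1.25×10^3 nm.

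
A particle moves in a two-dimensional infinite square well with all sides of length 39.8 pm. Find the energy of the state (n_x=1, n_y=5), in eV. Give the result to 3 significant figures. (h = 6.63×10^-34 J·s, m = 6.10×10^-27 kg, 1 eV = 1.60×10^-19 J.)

E = 0.924 eV

For a 2D rectangular well E = (h²/8m)·Σ n_i²/L_i² = (6.63×10^-34)²/(8·6.10×10^-27) · [1²/(39.8 pm)² + 5²/(39.8 pm)²].
Evaluating gives E = 1.478×10^-19 J = 0.924 eV.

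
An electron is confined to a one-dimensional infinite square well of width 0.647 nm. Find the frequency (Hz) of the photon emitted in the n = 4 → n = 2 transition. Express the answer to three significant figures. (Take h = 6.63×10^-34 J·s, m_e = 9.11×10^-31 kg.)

E_1 = h²/(8m_eL²) = 1.441×10^-19 J and ΔE = (4² − 2²)E_1 = 1.729×10^-18 J.
f = ΔE/h = 1.729×10^-18/6.63×10^-34 = 2.61×10^15 Hz.

f = 2.61×10^15 Hz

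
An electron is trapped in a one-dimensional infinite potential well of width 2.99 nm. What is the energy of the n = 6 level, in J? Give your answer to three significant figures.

E_6 = 2.43×10^-19 J

For an infinite well E_n = n²h²/(8m_eL²), so E_1 = h²/(8m_eL²) = (6.626×10^-34)²/(8·9.109×10^-31·(2.99×10^-9 m)²) = 6.739×10^-21 J.
Then E_6 = 6²·E_1 = 36·6.739×10^-21 J = 2.43×10^-19 J.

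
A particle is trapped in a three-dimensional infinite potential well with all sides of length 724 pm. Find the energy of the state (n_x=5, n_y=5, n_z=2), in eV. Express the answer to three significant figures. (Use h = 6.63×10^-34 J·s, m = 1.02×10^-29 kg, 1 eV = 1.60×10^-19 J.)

E = 3.47 eV

For a 3D rectangular well E = (h²/8m)·Σ n_i²/L_i² = (6.63×10^-34)²/(8·1.02×10^-29) · [5²/(724 pm)² + 5²/(724 pm)² + 2²/(724 pm)²].
Evaluating gives E = 5.549×10^-19 J = 3.47 eV.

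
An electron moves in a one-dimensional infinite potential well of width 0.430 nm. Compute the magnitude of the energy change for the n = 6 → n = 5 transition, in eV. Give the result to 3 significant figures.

|ΔE| = 22.4 eV

E_1 = h²/(8m_eL²) = 3.258×10^-19 J.
|ΔE| = |6² − 5²|·E_1 = 11·3.258×10^-19 J = 3.584×10^-18 J = 22.4 eV.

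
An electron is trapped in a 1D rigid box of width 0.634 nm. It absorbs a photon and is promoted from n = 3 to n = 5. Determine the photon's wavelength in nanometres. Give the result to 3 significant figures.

E_1 = h²/(8m_eL²) = 1.499×10^-19 J, so ΔE = (5² − 3²)E_1 = 2.398×10^-18 J.
λ = hc/ΔE = (6.626×10^-34·2.998×10^8)/2.398×10^-18 = 8.28×10^-8 m = 82.8 nm.

λ = 82.8 nm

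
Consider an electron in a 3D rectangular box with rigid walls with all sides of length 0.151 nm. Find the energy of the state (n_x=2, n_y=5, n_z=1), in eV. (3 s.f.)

For a 3D rectangular well E = (h²/8m_e)·Σ n_i²/L_i² = (6.626×10^-34)²/(8·9.109×10^-31) · [2²/(0.151 nm)² + 5²/(0.151 nm)² + 1²/(0.151 nm)²].
Evaluating gives E = 7.927×10^-17 J = 495 eV.

E = 495 eV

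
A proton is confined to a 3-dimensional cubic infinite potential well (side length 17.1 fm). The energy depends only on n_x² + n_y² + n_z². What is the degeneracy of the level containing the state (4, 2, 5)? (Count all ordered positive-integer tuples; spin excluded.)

The level has n_x² + n_y² + n_z² = 45. The ordered positive-integer solutions are (2, 4, 5), (2, 5, 4), (4, 2, 5), (4, 5, 2), (5, 2, 4), (5, 4, 2).
That gives 6 states.

degeneracy = 6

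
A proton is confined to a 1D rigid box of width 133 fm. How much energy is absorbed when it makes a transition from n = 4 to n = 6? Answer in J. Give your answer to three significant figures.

E_1 = h²/(8m_pL²) = 1.854×10^-15 J.
|ΔE| = |4² − 6²|·E_1 = 20·1.854×10^-15 J = 3.71×10^-14 J.

|ΔE| = 3.71×10^-14 J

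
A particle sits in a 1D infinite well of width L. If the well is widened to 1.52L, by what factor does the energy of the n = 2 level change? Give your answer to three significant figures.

E_n ∝ 1/L², so the energy scales by 1/1.52² = 0.433.

0.433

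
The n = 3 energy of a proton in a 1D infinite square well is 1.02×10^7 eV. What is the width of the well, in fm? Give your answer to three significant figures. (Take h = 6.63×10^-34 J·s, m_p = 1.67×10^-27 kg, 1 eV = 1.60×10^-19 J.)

L = 13.5 fm

From E_n = n²h²/(8m_pL²), L = n·h/√(8m_pE_n).
E_3 = 1.02×10^7 eV = 1.632×10^-12 J, so L = 3·6.63×10^-34/√(8·1.67×10^-27·1.632×10^-12) = 1.35×10^-14 m = 13.5 fm.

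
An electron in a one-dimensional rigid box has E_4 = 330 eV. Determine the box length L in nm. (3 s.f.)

From E_n = n²h²/(8m_eL²), L = n·h/√(8m_eE_n).
E_4 = 330 eV = 5.287×10^-17 J, so L = 4·6.626×10^-34/√(8·9.109×10^-31·5.287×10^-17) = 1.35×10^-10 m = 0.135 nm.

L = 0.135 nm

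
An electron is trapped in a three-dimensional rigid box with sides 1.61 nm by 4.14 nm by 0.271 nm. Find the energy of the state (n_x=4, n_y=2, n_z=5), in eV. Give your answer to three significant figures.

E = 130 eV

For a 3D rectangular well E = (h²/8m_e)·Σ n_i²/L_i² = (6.626×10^-34)²/(8·9.109×10^-31) · [4²/(1.61 nm)² + 2²/(4.14 nm)² + 5²/(0.271 nm)²].
Evaluating gives E = 2.089×10^-17 J = 130 eV.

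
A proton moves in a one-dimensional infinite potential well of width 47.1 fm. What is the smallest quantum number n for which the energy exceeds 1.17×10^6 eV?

E_1 = h²/(8m_pL²) = 1.479×10^-14 J = 9.232×10^4 eV.
Need n² > 1.17×10^6/9.232×10^4 = 12.67, i.e. n > 3.559.
The smallest integer satisfying this is n = 4.

n = 4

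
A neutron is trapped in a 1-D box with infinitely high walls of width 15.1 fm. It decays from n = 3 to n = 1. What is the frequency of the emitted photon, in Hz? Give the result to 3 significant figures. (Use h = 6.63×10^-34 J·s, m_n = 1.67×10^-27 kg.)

f = 1.74×10^21 Hz

E_1 = h²/(8m_nL²) = 1.443×10^-13 J and ΔE = (3² − 1²)E_1 = 1.154×10^-12 J.
f = ΔE/h = 1.154×10^-12/6.63×10^-34 = 1.74×10^21 Hz.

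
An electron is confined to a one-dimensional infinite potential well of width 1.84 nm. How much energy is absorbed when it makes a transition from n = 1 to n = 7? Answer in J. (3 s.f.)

|ΔE| = 8.54×10^-19 J

E_1 = h²/(8m_eL²) = 1.780×10^-20 J.
|ΔE| = |1² − 7²|·E_1 = 48·1.780×10^-20 J = 8.54×10^-19 J.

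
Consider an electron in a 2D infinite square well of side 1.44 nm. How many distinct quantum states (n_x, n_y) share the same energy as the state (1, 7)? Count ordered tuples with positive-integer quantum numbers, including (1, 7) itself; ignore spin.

degeneracy = 3

The level has n_x² + n_y² = 50. The ordered positive-integer solutions are (1, 7), (5, 5), (7, 1).
That gives 3 states.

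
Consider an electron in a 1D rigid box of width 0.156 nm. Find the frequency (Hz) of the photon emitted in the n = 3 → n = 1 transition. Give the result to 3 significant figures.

f = 2.99×10^16 Hz

E_1 = h²/(8m_eL²) = 2.476×10^-18 J and ΔE = (3² − 1²)E_1 = 1.981×10^-17 J.
f = ΔE/h = 1.981×10^-17/6.626×10^-34 = 2.99×10^16 Hz.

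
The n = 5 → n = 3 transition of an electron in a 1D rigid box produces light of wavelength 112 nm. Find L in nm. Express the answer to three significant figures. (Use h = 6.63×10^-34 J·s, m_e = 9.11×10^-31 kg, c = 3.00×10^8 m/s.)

L = 0.737 nm

The photon carries ΔE = hc/λ = 6.63×10^-34·3.00×10^8/1.12×10^-7 m = 1.776×10^-18 J.
Since ΔE = (5² − 3²)E_1, E_1 = 1.110×10^-19 J, and L = h/√(8m_eE_1) = 7.37×10^-10 m = 0.737 nm.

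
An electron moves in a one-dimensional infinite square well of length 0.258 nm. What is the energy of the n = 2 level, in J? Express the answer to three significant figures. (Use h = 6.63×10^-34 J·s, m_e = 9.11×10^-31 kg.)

E_2 = 3.62×10^-18 J

For an infinite well E_n = n²h²/(8m_eL²), so E_1 = h²/(8m_eL²) = (6.63×10^-34)²/(8·9.11×10^-31·(2.58×10^-10 m)²) = 9.061×10^-19 J.
Then E_2 = 2²·E_1 = 4·9.061×10^-19 J = 3.62×10^-18 J.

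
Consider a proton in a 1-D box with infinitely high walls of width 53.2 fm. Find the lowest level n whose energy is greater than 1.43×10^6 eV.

E_1 = h²/(8m_pL²) = 1.159×10^-14 J = 7.235×10^4 eV.
Need n² > 1.43×10^6/7.235×10^4 = 19.77, i.e. n > 4.446.
The smallest integer satisfying this is n = 5.

n = 5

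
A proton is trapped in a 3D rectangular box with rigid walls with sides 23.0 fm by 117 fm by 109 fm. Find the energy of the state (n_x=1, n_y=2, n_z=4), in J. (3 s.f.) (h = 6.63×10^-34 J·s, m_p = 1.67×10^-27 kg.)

For a 3D rectangular well E = (h²/8m_p)·Σ n_i²/L_i² = (6.63×10^-34)²/(8·1.67×10^-27) · [1²/(23.0 fm)² + 2²/(117 fm)² + 4²/(109 fm)²].
Evaluating gives E = 1.16×10^-13 J.

E = 1.16×10^-13 J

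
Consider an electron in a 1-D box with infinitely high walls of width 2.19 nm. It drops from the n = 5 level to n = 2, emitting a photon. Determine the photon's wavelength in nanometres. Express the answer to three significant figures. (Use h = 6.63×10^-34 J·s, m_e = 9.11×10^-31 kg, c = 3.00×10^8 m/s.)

E_1 = h²/(8m_eL²) = 1.258×10^-20 J, so ΔE = (5² − 2²)E_1 = 2.642×10^-19 J.
λ = hc/ΔE = (6.63×10^-34·3.00×10^8)/2.642×10^-19 = 7.53×10^-7 m = 753 nm.

λ = 753 nm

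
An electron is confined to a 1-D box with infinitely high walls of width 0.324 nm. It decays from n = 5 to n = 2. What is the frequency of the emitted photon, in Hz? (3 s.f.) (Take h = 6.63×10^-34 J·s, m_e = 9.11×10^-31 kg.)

E_1 = h²/(8m_eL²) = 5.746×10^-19 J and ΔE = (5² − 2²)E_1 = 1.207×10^-17 J.
f = ΔE/h = 1.207×10^-17/6.63×10^-34 = 1.82×10^16 Hz.

f = 1.82×10^16 Hz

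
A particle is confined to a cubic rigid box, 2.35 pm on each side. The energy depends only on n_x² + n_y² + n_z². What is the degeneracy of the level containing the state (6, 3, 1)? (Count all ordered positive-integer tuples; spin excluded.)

degeneracy = 6

The level has n_x² + n_y² + n_z² = 46. The ordered positive-integer solutions are (1, 3, 6), (1, 6, 3), (3, 1, 6), (3, 6, 1), (6, 1, 3), (6, 3, 1).
That gives 6 states.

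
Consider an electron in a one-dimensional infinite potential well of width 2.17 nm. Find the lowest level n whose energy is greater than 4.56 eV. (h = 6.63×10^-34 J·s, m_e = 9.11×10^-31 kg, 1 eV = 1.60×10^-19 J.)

E_1 = h²/(8m_eL²) = 1.281×10^-20 J = 0.08006 eV.
Need n² > 4.56/0.08006 = 56.96, i.e. n > 7.547.
The smallest integer satisfying this is n = 8.

n = 8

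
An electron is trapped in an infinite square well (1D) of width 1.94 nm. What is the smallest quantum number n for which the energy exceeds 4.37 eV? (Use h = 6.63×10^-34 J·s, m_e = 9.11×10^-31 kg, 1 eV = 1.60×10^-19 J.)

n = 7

E_1 = h²/(8m_eL²) = 1.603×10^-20 J = 0.1002 eV.
Need n² > 4.37/0.1002 = 43.61, i.e. n > 6.604.
The smallest integer satisfying this is n = 7.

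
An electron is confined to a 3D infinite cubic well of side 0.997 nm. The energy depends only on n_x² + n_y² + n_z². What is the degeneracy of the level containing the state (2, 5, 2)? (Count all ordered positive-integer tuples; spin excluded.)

degeneracy = 6

The level has n_x² + n_y² + n_z² = 33. The ordered positive-integer solutions are (1, 4, 4), (2, 2, 5), (2, 5, 2), (4, 1, 4), (4, 4, 1), (5, 2, 2).
That gives 6 states.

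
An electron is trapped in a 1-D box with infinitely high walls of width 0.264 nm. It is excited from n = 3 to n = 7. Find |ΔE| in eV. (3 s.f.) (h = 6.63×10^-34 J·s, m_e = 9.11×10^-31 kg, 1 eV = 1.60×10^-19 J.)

|ΔE| = 216 eV

E_1 = h²/(8m_eL²) = 8.654×10^-19 J.
|ΔE| = |3² − 7²|·E_1 = 40·8.654×10^-19 J = 3.462×10^-17 J = 216 eV.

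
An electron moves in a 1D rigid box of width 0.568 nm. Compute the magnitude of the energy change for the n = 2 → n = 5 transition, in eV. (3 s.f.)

|ΔE| = 24.5 eV

E_1 = h²/(8m_eL²) = 1.867×10^-19 J.
|ΔE| = |2² − 5²|·E_1 = 21·1.867×10^-19 J = 3.921×10^-18 J = 24.5 eV.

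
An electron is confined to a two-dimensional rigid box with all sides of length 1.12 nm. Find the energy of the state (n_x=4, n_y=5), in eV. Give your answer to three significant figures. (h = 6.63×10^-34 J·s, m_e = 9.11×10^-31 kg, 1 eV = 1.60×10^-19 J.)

E = 12.3 eV

For a 2D rectangular well E = (h²/8m_e)·Σ n_i²/L_i² = (6.63×10^-34)²/(8·9.11×10^-31) · [4²/(1.12 nm)² + 5²/(1.12 nm)²].
Evaluating gives E = 1.971×10^-18 J = 12.3 eV.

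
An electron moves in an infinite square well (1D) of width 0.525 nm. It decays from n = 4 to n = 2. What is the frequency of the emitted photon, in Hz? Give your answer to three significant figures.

E_1 = h²/(8m_eL²) = 2.186×10^-19 J and ΔE = (4² − 2²)E_1 = 2.623×10^-18 J.
f = ΔE/h = 2.623×10^-18/6.626×10^-34 = 3.96×10^15 Hz.

f = 3.96×10^15 Hz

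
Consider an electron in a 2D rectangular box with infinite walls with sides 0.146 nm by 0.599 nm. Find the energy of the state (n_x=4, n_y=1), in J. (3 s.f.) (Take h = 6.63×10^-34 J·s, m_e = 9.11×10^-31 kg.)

For a 2D rectangular well E = (h²/8m_e)·Σ n_i²/L_i² = (6.63×10^-34)²/(8·9.11×10^-31) · [4²/(0.146 nm)² + 1²/(0.599 nm)²].
Evaluating gives E = 4.54×10^-17 J.

E = 4.54×10^-17 J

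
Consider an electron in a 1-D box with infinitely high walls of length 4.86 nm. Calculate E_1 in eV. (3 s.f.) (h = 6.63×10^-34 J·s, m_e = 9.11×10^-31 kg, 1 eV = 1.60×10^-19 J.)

E_1 = 0.0160 eV

For an infinite well E_n = n²h²/(8m_eL²), so E_1 = h²/(8m_eL²) = (6.63×10^-34)²/(8·9.11×10^-31·(4.86×10^-9 m)²) = 2.554×10^-21 J.
Converting, E_1 = 2.554×10^-21 J / (1.60×10^-19 J/eV) = 0.0160 eV.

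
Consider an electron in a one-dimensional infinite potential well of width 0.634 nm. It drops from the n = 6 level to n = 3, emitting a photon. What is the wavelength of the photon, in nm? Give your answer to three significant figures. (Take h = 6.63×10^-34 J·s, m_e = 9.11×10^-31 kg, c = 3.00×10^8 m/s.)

E_1 = h²/(8m_eL²) = 1.501×10^-19 J, so ΔE = (6² − 3²)E_1 = 4.053×10^-18 J.
λ = hc/ΔE = (6.63×10^-34·3.00×10^8)/4.053×10^-18 = 4.91×10^-8 m = 49.1 nm.

λ = 49.1 nm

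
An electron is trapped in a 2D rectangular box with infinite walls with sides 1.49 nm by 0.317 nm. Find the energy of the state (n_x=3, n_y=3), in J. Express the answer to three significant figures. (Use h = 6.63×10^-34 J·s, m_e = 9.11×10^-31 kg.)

For a 2D rectangular well E = (h²/8m_e)·Σ n_i²/L_i² = (6.63×10^-34)²/(8·9.11×10^-31) · [3²/(1.49 nm)² + 3²/(0.317 nm)²].
Evaluating gives E = 5.65×10^-18 J.

E = 5.65×10^-18 J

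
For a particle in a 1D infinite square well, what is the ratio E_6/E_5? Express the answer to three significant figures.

E_n ∝ n², so E_6/E_5 = 6²/5² = 36/25 = 1.44.

1.44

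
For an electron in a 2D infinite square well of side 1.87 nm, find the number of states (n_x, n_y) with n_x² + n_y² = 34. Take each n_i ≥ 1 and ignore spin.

degeneracy = 2

The level has n_x² + n_y² = 34. The ordered positive-integer solutions are (3, 5), (5, 3).
That gives 2 states.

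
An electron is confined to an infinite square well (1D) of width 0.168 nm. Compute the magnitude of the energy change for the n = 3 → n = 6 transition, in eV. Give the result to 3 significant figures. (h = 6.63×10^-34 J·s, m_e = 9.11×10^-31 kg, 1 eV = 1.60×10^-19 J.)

E_1 = h²/(8m_eL²) = 2.137×10^-18 J.
|ΔE| = |3² − 6²|·E_1 = 27·2.137×10^-18 J = 5.770×10^-17 J = 361 eV.

|ΔE| = 361 eV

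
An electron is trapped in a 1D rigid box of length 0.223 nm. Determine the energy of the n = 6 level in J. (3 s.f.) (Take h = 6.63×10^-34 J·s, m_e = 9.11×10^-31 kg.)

E_6 = 4.37×10^-17 J

For an infinite well E_n = n²h²/(8m_eL²), so E_1 = h²/(8m_eL²) = (6.63×10^-34)²/(8·9.11×10^-31·(2.23×10^-10 m)²) = 1.213×10^-18 J.
Then E_6 = 6²·E_1 = 36·1.213×10^-18 J = 4.37×10^-17 J.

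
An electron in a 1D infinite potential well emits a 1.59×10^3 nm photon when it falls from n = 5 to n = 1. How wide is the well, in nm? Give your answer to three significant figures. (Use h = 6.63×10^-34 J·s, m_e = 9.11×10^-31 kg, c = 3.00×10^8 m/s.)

The photon carries ΔE = hc/λ = 6.63×10^-34·3.00×10^8/1.59×10^-6 m = 1.251×10^-19 J.
Since ΔE = (5² − 1²)E_1, E_1 = 5.212×10^-21 J, and L = h/√(8m_eE_1) = 3.40×10^-9 m = 3.40 nm.

L = 3.40 nm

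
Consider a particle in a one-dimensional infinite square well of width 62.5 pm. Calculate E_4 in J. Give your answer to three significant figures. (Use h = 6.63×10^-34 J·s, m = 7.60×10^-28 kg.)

For an infinite well E_n = n²h²/(8mL²), so E_1 = h²/(8mL²) = (6.63×10^-34)²/(8·7.60×10^-28·(6.25×10^-11 m)²) = 1.851×10^-20 J.
Then E_4 = 4²·E_1 = 16·1.851×10^-20 J = 2.96×10^-19 J.

E_4 = 2.96×10^-19 J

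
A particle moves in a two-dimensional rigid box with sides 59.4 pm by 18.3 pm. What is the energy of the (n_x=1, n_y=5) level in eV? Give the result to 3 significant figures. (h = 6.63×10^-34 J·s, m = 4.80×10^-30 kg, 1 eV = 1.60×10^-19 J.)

For a 2D rectangular well E = (h²/8m)·Σ n_i²/L_i² = (6.63×10^-34)²/(8·4.80×10^-30) · [1²/(59.4 pm)² + 5²/(18.3 pm)²].
Evaluating gives E = 8.578×10^-16 J = 5.36×10^3 eV.

E = 5.36×10^3 eV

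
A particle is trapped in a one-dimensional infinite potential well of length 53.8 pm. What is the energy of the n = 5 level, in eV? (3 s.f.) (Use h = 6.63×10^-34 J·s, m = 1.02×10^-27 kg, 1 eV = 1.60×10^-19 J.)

E_5 = 2.91 eV

For an infinite well E_n = n²h²/(8mL²), so E_1 = h²/(8mL²) = (6.63×10^-34)²/(8·1.02×10^-27·(5.38×10^-11 m)²) = 1.861×10^-20 J.
Then E_5 = 5²·E_1 = 25·1.861×10^-20 J = 4.652×10^-19 J.
Converting, E_5 = 4.652×10^-19 J / (1.60×10^-19 J/eV) = 2.91 eV.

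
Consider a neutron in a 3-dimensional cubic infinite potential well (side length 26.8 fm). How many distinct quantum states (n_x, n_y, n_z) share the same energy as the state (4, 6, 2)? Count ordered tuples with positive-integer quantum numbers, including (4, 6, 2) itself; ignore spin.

The level has n_x² + n_y² + n_z² = 56. The ordered positive-integer solutions are (2, 4, 6), (2, 6, 4), (4, 2, 6), (4, 6, 2), (6, 2, 4), (6, 4, 2).
That gives 6 states.

degeneracy = 6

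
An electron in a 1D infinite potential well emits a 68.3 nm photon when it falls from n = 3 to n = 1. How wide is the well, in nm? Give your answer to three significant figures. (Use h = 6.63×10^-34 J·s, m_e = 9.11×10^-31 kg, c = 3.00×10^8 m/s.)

L = 0.407 nm

The photon carries ΔE = hc/λ = 6.63×10^-34·3.00×10^8/6.83×10^-8 m = 2.912×10^-18 J.
Since ΔE = (3² − 1²)E_1, E_1 = 3.640×10^-19 J, and L = h/√(8m_eE_1) = 4.07×10^-10 m = 0.407 nm.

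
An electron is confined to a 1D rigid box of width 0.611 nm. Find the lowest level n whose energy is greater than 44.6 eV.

n = 7

E_1 = h²/(8m_eL²) = 1.614×10^-19 J = 1.007 eV.
Need n² > 44.6/1.007 = 44.29, i.e. n > 6.655.
The smallest integer satisfying this is n = 7.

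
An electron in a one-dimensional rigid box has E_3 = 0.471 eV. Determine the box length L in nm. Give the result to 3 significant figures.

From E_n = n²h²/(8m_eL²), L = n·h/√(8m_eE_n).
E_3 = 0.471 eV = 7.545×10^-20 J, so L = 3·6.626×10^-34/√(8·9.109×10^-31·7.545×10^-20) = 2.68×10^-9 m = 2.68 nm.

L = 2.68 nm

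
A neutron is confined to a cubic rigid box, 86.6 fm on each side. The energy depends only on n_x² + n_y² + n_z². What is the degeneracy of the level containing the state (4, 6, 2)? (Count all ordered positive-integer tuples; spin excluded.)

The level has n_x² + n_y² + n_z² = 56. The ordered positive-integer solutions are (2, 4, 6), (2, 6, 4), (4, 2, 6), (4, 6, 2), (6, 2, 4), (6, 4, 2).
That gives 6 states.

degeneracy = 6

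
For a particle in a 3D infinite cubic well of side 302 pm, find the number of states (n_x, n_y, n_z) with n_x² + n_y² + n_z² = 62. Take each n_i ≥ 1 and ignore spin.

degeneracy = 12

The level has n_x² + n_y² + n_z² = 62. The ordered positive-integer solutions are (1, 5, 6), (1, 6, 5), (2, 3, 7), (2, 7, 3), (3, 2, 7), (3, 7, 2), (5, 1, 6), (5, 6, 1), (6, 1, 5), (6, 5, 1), (7, 2, 3), (7, 3, 2).
That gives 12 states.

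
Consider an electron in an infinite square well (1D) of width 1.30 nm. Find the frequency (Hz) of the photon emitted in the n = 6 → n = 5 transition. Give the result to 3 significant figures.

f = 5.92×10^14 Hz

E_1 = h²/(8m_eL²) = 3.565×10^-20 J and ΔE = (6² − 5²)E_1 = 3.921×10^-19 J.
f = ΔE/h = 3.921×10^-19/6.626×10^-34 = 5.92×10^14 Hz.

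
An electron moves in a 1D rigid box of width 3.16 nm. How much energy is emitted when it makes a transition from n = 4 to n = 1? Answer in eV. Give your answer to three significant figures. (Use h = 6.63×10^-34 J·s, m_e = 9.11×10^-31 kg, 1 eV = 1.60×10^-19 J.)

E_1 = h²/(8m_eL²) = 6.040×10^-21 J.
|ΔE| = |4² − 1²|·E_1 = 15·6.040×10^-21 J = 9.060×10^-20 J = 0.566 eV.

|ΔE| = 0.566 eV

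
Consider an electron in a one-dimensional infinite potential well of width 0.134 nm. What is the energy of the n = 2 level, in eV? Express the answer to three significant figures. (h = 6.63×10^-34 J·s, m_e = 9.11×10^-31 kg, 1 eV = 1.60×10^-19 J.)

For an infinite well E_n = n²h²/(8m_eL²), so E_1 = h²/(8m_eL²) = (6.63×10^-34)²/(8·9.11×10^-31·(1.34×10^-10 m)²) = 3.359×10^-18 J.
Then E_2 = 2²·E_1 = 4·3.359×10^-18 J = 1.344×10^-17 J.
Converting, E_2 = 1.344×10^-17 J / (1.60×10^-19 J/eV) = 84.0 eV.

E_2 = 84.0 eV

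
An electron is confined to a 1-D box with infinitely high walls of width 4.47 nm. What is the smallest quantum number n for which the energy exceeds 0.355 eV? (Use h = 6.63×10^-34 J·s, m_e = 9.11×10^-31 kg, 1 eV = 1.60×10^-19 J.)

n = 5

E_1 = h²/(8m_eL²) = 3.019×10^-21 J = 0.01887 eV.
Need n² > 0.355/0.01887 = 18.81, i.e. n > 4.337.
The smallest integer satisfying this is n = 5.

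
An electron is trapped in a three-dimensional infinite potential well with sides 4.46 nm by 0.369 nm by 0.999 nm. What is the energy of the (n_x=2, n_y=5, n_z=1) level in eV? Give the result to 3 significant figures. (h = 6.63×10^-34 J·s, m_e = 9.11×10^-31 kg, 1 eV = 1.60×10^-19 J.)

E = 69.7 eV

For a 3D rectangular well E = (h²/8m_e)·Σ n_i²/L_i² = (6.63×10^-34)²/(8·9.11×10^-31) · [2²/(4.46 nm)² + 5²/(0.369 nm)² + 1²/(0.999 nm)²].
Evaluating gives E = 1.115×10^-17 J = 69.7 eV.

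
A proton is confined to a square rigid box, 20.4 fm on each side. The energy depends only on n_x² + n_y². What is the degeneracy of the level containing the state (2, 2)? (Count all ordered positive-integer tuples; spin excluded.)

The level has n_x² + n_y² = 8. The ordered positive-integer solutions are (2, 2).
That gives 1 state.

degeneracy = 1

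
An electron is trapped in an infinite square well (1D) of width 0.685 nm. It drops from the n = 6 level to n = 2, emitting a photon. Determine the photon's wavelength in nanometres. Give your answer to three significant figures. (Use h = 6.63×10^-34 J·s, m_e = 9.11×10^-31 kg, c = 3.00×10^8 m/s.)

λ = 48.4 nm

E_1 = h²/(8m_eL²) = 1.285×10^-19 J, so ΔE = (6² − 2²)E_1 = 4.112×10^-18 J.
λ = hc/ΔE = (6.63×10^-34·3.00×10^8)/4.112×10^-18 = 4.84×10^-8 m = 48.4 nm.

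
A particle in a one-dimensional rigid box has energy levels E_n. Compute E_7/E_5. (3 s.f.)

E_n ∝ n², so E_7/E_5 = 7²/5² = 49/25 = 1.96.

1.96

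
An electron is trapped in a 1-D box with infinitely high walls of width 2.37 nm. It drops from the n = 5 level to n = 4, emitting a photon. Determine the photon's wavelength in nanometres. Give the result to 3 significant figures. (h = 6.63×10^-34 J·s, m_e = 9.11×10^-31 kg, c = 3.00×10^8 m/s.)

λ = 2.06×10^3 nm

E_1 = h²/(8m_eL²) = 1.074×10^-20 J, so ΔE = (5² − 4²)E_1 = 9.666×10^-20 J.
λ = hc/ΔE = (6.63×10^-34·3.00×10^8)/9.666×10^-20 = 2.06×10^-6 m = 2.06×10^3 nm.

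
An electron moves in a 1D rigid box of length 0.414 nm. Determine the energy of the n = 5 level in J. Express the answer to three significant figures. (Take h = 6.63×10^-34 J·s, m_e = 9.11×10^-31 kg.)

For an infinite well E_n = n²h²/(8m_eL²), so E_1 = h²/(8m_eL²) = (6.63×10^-34)²/(8·9.11×10^-31·(4.14×10^-10 m)²) = 3.519×10^-19 J.
Then E_5 = 5²·E_1 = 25·3.519×10^-19 J = 8.80×10^-18 J.

E_5 = 8.80×10^-18 J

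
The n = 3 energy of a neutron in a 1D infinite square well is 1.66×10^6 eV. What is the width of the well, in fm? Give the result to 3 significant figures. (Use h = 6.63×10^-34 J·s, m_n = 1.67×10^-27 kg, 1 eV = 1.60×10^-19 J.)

From E_n = n²h²/(8m_nL²), L = n·h/√(8m_nE_n).
E_3 = 1.66×10^6 eV = 2.656×10^-13 J, so L = 3·6.63×10^-34/√(8·1.67×10^-27·2.656×10^-13) = 3.34×10^-14 m = 33.4 fm.

L = 33.4 fm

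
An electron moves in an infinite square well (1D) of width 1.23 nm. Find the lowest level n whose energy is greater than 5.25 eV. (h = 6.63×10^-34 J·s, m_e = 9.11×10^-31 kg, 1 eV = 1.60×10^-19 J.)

E_1 = h²/(8m_eL²) = 3.987×10^-20 J = 0.2492 eV.
Need n² > 5.25/0.2492 = 21.07, i.e. n > 4.590.
The smallest integer satisfying this is n = 5.

n = 5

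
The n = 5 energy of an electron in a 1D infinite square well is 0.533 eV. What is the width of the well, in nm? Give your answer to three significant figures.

From E_n = n²h²/(8m_eL²), L = n·h/√(8m_eE_n).
E_5 = 0.533 eV = 8.539×10^-20 J, so L = 5·6.626×10^-34/√(8·9.109×10^-31·8.539×10^-20) = 4.20×10^-9 m = 4.20 nm.

L = 4.20 nm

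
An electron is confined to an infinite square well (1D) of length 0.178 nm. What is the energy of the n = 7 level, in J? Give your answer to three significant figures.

For an infinite well E_n = n²h²/(8m_eL²), so E_1 = h²/(8m_eL²) = (6.626×10^-34)²/(8·9.109×10^-31·(1.78×10^-10 m)²) = 1.902×10^-18 J.
Then E_7 = 7²·E_1 = 49·1.902×10^-18 J = 9.32×10^-17 J.

E_7 = 9.32×10^-17 J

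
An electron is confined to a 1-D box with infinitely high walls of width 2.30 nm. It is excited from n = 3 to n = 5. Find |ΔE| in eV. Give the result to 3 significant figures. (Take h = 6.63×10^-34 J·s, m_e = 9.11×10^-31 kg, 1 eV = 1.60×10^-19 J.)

|ΔE| = 1.14 eV

E_1 = h²/(8m_eL²) = 1.140×10^-20 J.
|ΔE| = |3² − 5²|·E_1 = 16·1.140×10^-20 J = 1.824×10^-19 J = 1.14 eV.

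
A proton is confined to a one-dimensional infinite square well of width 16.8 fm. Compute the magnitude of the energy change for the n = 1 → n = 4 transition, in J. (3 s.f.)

|ΔE| = 1.74×10^-12 J

E_1 = h²/(8m_pL²) = 1.162×10^-13 J.
|ΔE| = |1² − 4²|·E_1 = 15·1.162×10^-13 J = 1.74×10^-12 J.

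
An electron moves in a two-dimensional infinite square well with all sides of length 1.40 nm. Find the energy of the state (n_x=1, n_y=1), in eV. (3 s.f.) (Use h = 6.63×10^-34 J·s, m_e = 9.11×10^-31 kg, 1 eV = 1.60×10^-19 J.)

For a 2D rectangular well E = (h²/8m_e)·Σ n_i²/L_i² = (6.63×10^-34)²/(8·9.11×10^-31) · [1²/(1.40 nm)² + 1²/(1.40 nm)²].
Evaluating gives E = 6.154×10^-20 J = 0.385 eV.

E = 0.385 eV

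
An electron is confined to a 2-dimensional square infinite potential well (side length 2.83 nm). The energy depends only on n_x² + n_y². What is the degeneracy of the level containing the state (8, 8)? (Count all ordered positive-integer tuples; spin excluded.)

degeneracy = 1

The level has n_x² + n_y² = 128. The ordered positive-integer solutions are (8, 8).
That gives 1 state.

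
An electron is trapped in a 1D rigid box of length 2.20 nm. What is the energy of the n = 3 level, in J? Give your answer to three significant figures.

E_3 = 1.12×10^-19 J

For an infinite well E_n = n²h²/(8m_eL²), so E_1 = h²/(8m_eL²) = (6.626×10^-34)²/(8·9.109×10^-31·(2.20×10^-9 m)²) = 1.245×10^-20 J.
Then E_3 = 3²·E_1 = 9·1.245×10^-20 J = 1.12×10^-19 J.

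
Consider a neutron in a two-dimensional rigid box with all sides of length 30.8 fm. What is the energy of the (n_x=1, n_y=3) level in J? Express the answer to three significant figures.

For a 2D rectangular well E = (h²/8m_n)·Σ n_i²/L_i² = (6.626×10^-34)²/(8·1.675×10^-27) · [1²/(30.8 fm)² + 3²/(30.8 fm)²].
Evaluating gives E = 3.45×10^-13 J.

E = 3.45×10^-13 J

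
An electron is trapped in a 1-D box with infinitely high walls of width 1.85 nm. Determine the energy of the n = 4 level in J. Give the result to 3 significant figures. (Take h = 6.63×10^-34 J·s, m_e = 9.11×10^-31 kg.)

E_4 = 2.82×10^-19 J

For an infinite well E_n = n²h²/(8m_eL²), so E_1 = h²/(8m_eL²) = (6.63×10^-34)²/(8·9.11×10^-31·(1.85×10^-9 m)²) = 1.762×10^-20 J.
Then E_4 = 4²·E_1 = 16·1.762×10^-20 J = 2.82×10^-19 J.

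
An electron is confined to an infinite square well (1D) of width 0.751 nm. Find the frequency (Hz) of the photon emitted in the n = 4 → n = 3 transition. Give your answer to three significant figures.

E_1 = h²/(8m_eL²) = 1.068×10^-19 J and ΔE = (4² − 3²)E_1 = 7.476×10^-19 J.
f = ΔE/h = 7.476×10^-19/6.626×10^-34 = 1.13×10^15 Hz.

f = 1.13×10^15 Hz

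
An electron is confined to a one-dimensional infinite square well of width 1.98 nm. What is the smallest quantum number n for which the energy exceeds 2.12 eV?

E_1 = h²/(8m_eL²) = 1.537×10^-20 J = 0.09594 eV.
Need n² > 2.12/0.09594 = 22.10, i.e. n > 4.701.
The smallest integer satisfying this is n = 5.

n = 5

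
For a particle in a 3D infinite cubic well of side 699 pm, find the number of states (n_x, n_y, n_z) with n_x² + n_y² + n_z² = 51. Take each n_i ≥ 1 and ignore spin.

The level has n_x² + n_y² + n_z² = 51. The ordered positive-integer solutions are (1, 1, 7), (1, 5, 5), (1, 7, 1), (5, 1, 5), (5, 5, 1), (7, 1, 1).
That gives 6 states.

degeneracy = 6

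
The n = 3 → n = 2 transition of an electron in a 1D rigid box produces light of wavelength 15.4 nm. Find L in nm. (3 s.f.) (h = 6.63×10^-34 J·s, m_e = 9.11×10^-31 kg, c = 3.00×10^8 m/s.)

The photon carries ΔE = hc/λ = 6.63×10^-34·3.00×10^8/1.54×10^-8 m = 1.292×10^-17 J.
Since ΔE = (3² − 2²)E_1, E_1 = 2.584×10^-18 J, and L = h/√(8m_eE_1) = 1.53×10^-10 m = 0.153 nm.

L = 0.153 nm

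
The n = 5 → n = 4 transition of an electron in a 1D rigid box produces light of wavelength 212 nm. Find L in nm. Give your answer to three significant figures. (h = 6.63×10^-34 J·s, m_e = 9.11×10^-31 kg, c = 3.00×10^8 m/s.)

The photon carries ΔE = hc/λ = 6.63×10^-34·3.00×10^8/2.12×10^-7 m = 9.382×10^-19 J.
Since ΔE = (5² − 4²)E_1, E_1 = 1.042×10^-19 J, and L = h/√(8m_eE_1) = 7.61×10^-10 m = 0.761 nm.

L = 0.761 nm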